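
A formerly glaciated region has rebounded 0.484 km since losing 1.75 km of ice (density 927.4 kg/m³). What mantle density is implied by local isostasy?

3350 kg/m³

ρ_m = ρ_ice t / u = 927.4 × 1.75 km/0.484 km = 3350 kg/m³.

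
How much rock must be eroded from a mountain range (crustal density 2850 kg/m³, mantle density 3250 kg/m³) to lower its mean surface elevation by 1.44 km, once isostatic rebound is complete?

Net drop Δ = e − u = e − e ρ_c/ρ_m = e (ρ_m − ρ_c)/ρ_m.
e = Δ ρ_m/(ρ_m − ρ_c) = 1.44 km × 3250/400 = 11.7 km.

11.7 km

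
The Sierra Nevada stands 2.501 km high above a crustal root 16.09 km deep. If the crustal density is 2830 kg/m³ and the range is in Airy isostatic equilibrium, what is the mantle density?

3270 kg/m³

Airy balance: ρ_c h = (ρ_m − ρ_c) r → ρ_m = ρ_c (1 + h/r).
ρ_m = 2830 × (1 + 2.501 km/16.09 km) = 3270 kg/m³.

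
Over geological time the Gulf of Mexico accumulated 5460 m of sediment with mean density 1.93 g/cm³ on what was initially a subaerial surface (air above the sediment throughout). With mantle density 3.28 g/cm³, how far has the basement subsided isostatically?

Subaerial load: s = t ρ_sed / ρ_m = 5460 m × 1.93/3.28 = 3210 m.

3210 m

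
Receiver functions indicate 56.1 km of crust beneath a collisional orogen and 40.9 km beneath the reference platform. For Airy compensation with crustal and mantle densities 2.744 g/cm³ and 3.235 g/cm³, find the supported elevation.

2.31 km

Excess crust Δ = 56.1 km − 40.9 km = 15.2 km, split between elevation h and root r with h + r = Δ.
Airy balance ρ_c h = (ρ_m − ρ_c) r gives r = h ρ_c/(ρ_m − ρ_c), so h (1 + ρ_c/(ρ_m − ρ_c)) = Δ, i.e. h = Δ (ρ_m − ρ_c)/ρ_m.
h = 15.2 km × 0.491/3.235 = 2.31 km.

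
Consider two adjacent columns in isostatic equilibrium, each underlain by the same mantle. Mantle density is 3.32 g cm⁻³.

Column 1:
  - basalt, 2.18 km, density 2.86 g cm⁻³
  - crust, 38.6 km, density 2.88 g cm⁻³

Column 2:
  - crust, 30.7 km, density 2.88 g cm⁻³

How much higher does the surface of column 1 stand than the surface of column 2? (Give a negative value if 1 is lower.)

For any compensation level in the mantle, the mantle terms cancel and isostasy reduces to e = (Σt_1 − Σt_2) − (Σ(ρt)_1 − Σ(ρt)_2) / ρ_m.
Σt_1 = 40.78 km; Σt_2 = 30.7 km; Σ(ρt)_1 = 117.4028; Σ(ρt)_2 = 88.416 (in km·g cm⁻³).
e = (40.78 − 30.7) − (117.4028 − 88.416) / 3.32 = 1.35 km.

1.35 km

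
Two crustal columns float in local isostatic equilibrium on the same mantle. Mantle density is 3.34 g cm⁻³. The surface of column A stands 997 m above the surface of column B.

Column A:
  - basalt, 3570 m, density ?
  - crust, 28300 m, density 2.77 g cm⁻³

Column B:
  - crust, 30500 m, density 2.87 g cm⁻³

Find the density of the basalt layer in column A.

2.91 g cm⁻³

Take the compensation level at the base of the deeper column (depth z_c below the surface of column A) and equate Σ ρ_i t_i down to z_c; mantle fills any gap and the z_c terms cancel.
Column A: 3570×ρ + 28300×2.77 + (z_c − 31870)×3.34
Column B: 997×0 + 30500×2.87 + (z_c − 997 − 30500)×3.34
The z_c×3.34 term appears on both sides and cancels. Collect the known terms of each column as K = Σ(ρt)_known − 3.34 × (depth of known layers): K_A = 78391 − 3.34×31870 = −28054.8; K_B = 87535 − 3.34×(997 + 30500) = −17664.98.
Balance: K_A + 3570×ρ = K_B, so ρ = (K_B − K_A)/3570 = 10389.8/3570 = 2.91 g cm⁻³.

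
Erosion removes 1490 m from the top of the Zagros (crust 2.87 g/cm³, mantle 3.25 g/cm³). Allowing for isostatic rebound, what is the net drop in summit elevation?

174 m

Rebound u = e ρ_c/ρ_m = 1490 m × 2.87/3.25 = 1316 m.
Net surface drop = e − u = 1490 m − 1316 m = e (ρ_m − ρ_c)/ρ_m = 174 m.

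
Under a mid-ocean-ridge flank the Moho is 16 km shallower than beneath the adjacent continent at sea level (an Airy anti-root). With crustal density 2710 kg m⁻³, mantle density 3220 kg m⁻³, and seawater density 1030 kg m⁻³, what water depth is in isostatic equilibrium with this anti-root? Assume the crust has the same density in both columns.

Replacing a thickness d of crust by seawater at the top must be balanced by replacing crust with mantle at the base: d (ρ_c − ρ_w) = a (ρ_m − ρ_c).
d = a (ρ_m − ρ_c)/(ρ_c − ρ_w) = 16 km × 510/1680 = 4.86 km.

4.86 km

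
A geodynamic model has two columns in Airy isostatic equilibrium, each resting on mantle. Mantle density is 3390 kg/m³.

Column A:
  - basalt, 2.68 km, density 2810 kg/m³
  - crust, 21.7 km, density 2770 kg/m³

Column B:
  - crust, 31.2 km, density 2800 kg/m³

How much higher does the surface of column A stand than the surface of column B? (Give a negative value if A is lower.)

For any compensation level in the mantle, the mantle terms cancel and isostasy reduces to e = (Σt_A − Σt_B) − (Σ(ρt)_A − Σ(ρt)_B) / ρ_m.
Σt_A = 24.38 km; Σt_B = 31.2 km; Σ(ρt)_A = 67639.8; Σ(ρt)_B = 87360 (in km·kg/m³).
e = (24.38 − 31.2) − (67639.8 − 87360) / 3390 = −1 km.

−1 km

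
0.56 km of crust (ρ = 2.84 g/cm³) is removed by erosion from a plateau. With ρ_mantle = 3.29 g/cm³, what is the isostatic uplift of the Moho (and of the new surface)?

0.483 km

Unloading: uplift u = e ρ_c/ρ_m = 0.56 km × 2.84/3.29 = 0.483 km.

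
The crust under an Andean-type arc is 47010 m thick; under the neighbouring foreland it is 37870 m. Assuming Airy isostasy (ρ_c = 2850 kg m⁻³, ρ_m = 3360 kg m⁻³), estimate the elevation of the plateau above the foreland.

Excess crust Δ = 47010 m − 37870 m = 9140 m, split between elevation h and root r with h + r = Δ.
Airy balance ρ_c h = (ρ_m − ρ_c) r gives r = h ρ_c/(ρ_m − ρ_c), so h (1 + ρ_c/(ρ_m − ρ_c)) = Δ, i.e. h = Δ (ρ_m − ρ_c)/ρ_m.
h = 9140 m × 510/3360 = 1390 m.

1390 m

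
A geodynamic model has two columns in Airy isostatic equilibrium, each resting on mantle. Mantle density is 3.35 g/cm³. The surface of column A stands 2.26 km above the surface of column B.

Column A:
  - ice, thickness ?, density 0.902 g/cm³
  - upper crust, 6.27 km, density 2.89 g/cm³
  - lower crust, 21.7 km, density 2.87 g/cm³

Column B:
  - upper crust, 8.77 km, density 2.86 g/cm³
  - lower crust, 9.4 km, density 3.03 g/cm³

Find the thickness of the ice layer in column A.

0.644 km

Take the compensation level at the base of the deeper column (depth z_c below the surface of column A) and equate Σ ρ_i t_i down to z_c; mantle fills any gap and the z_c terms cancel.
Column A: x×0.902 + 6.27×2.89 + 21.7×2.87 + (z_c − 27.97 − x)×3.35
Column B: 2.26×0 + 8.77×2.86 + 9.4×3.03 + (z_c − 2.26 − 18.17)×3.35
The z_c×3.35 term appears on both sides and cancels. Collect the known terms of each column as K = Σ(ρt)_known − 3.35 × (depth of known layers): K_A = 80.3993 − 3.35×27.97 = −13.3002; K_B = 53.5642 − 3.35×(2.26 + 18.17) = −14.8763.
Balance: K_A − x×(3.35 − 0.902) = K_B, so x = (K_A − K_B)/(3.35 − 0.902) = 1.5761/2.448 = 0.644 km.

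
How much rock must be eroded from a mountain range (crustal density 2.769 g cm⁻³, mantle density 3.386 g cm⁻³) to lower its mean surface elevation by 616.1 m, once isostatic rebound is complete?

3380 m

Net drop Δ = e − u = e − e ρ_c/ρ_m = e (ρ_m − ρ_c)/ρ_m.
e = Δ ρ_m/(ρ_m − ρ_c) = 616.1 m × 3.386/0.617 = 3380 m.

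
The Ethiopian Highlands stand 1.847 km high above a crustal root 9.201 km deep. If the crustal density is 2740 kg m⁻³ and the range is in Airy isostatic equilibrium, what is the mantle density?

Airy balance: ρ_c h = (ρ_m − ρ_c) r → ρ_m = ρ_c (1 + h/r).
ρ_m = 2740 × (1 + 1.847 km/9.201 km) = 3290 kg m⁻³.

3290 kg m⁻³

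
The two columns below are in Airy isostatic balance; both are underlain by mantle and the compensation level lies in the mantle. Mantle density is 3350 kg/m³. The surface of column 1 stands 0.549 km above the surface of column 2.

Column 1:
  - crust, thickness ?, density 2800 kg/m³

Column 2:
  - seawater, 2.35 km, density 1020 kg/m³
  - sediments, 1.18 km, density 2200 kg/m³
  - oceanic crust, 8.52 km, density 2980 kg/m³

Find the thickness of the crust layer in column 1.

Take the compensation level at the base of the deeper column (depth z_c below the surface of column 1) and equate Σ ρ_i t_i down to z_c; mantle fills any gap and the z_c terms cancel.
Column 1: x×2800 + (z_c − 0 − x)×3350
Column 2: 0.549×0 + 2.35×1020 + 1.18×2200 + 8.52×2980 + (z_c − 0.549 − 12.05)×3350
The z_c×3350 term appears on both sides and cancels. Collect the known terms of each column as K = Σ(ρt)_known − 3350 × (depth of known layers): K_1 = 0 − 3350×0 = 0; K_2 = 30382.6 − 3350×(0.549 + 12.05) = −11824.05.
Balance: K_1 − x×(3350 − 2800) = K_2, so x = (K_1 − K_2)/(3350 − 2800) = 11824.1/550 = 21.5 km.

21.5 km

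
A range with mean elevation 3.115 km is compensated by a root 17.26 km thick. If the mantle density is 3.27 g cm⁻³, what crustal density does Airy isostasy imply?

ρ_c h = (ρ_m − ρ_c) r → ρ_c (h + r) = ρ_m r → ρ_c = ρ_m r / (h + r).
ρ_c = 3.27 × 17.26 km / (3.115 km + 17.26 km) = 2.77 g cm⁻³.

2.77 g cm⁻³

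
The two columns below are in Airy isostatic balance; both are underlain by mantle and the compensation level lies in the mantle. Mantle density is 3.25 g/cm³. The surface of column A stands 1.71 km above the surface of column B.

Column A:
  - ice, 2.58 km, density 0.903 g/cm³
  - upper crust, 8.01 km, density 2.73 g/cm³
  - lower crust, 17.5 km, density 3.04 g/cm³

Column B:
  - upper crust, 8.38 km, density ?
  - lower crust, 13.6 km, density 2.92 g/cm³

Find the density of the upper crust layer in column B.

Take the compensation level at the base of the deeper column (depth z_c below the surface of column A) and equate Σ ρ_i t_i down to z_c; mantle fills any gap and the z_c terms cancel.
Column A: 2.58×0.903 + 8.01×2.73 + 17.5×3.04 + (z_c − 28.09)×3.25
Column B: 1.71×0 + 8.38×ρ + 13.6×2.92 + (z_c − 1.71 − 21.98)×3.25
The z_c×3.25 term appears on both sides and cancels. Collect the known terms of each column as K = Σ(ρt)_known − 3.25 × (depth of known layers): K_A = 77.39704 − 3.25×28.09 = −13.89546; K_B = 39.712 − 3.25×(1.71 + 21.98) = −37.2805.
Balance: K_A = K_B + 8.38×ρ, so ρ = (K_A − K_B)/8.38 = 23.385/8.38 = 2.79 g/cm³.

2.79 g/cm³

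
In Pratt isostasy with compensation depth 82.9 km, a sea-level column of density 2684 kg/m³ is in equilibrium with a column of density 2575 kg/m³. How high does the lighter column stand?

3.51 km

ρ_ref D = ρ (D + h) → h = D (ρ_ref − ρ)/ρ.
h = 82.9 km × (2684 − 2575)/2575 = 3.51 km.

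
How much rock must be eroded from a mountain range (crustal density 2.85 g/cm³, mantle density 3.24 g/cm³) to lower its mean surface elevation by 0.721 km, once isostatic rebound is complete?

Net drop Δ = e − u = e − e ρ_c/ρ_m = e (ρ_m − ρ_c)/ρ_m.
e = Δ ρ_m/(ρ_m − ρ_c) = 0.721 km × 3.24/0.39 = 5.99 km.

5.99 km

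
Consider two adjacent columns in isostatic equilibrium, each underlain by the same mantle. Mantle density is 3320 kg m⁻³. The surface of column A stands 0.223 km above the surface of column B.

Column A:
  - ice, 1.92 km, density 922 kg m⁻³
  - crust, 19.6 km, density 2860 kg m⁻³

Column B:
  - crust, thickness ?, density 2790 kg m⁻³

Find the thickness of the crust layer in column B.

Take the compensation level at the base of the deeper column (depth z_c below the surface of column A) and equate Σ ρ_i t_i down to z_c; mantle fills any gap and the z_c terms cancel.
Column A: 1.92×922 + 19.6×2860 + (z_c − 21.52)×3320
Column B: 0.223×0 + x×2790 + (z_c − 0.223 − 0 − x)×3320
The z_c×3320 term appears on both sides and cancels. Collect the known terms of each column as K = Σ(ρt)_known − 3320 × (depth of known layers): K_A = 57826.24 − 3320×21.52 = −13620.16; K_B = 0 − 3320×(0.223 + 0) = −740.36.
Balance: K_A = K_B − x×(3320 − 2790), so x = (K_B − K_A)/(3320 − 2790) = 12879.8/530 = 24.3 km.

24.3 km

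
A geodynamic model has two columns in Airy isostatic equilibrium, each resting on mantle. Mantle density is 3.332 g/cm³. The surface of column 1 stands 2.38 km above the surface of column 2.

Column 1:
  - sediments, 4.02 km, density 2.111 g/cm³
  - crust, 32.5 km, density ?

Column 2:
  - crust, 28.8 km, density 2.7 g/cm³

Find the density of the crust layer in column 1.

2.68 g/cm³

Take the compensation level at the base of the deeper column (depth z_c below the surface of column 1) and equate Σ ρ_i t_i down to z_c; mantle fills any gap and the z_c terms cancel.
Column 1: 4.02×2.111 + 32.5×ρ + (z_c − 36.52)×3.332
Column 2: 2.38×0 + 28.8×2.7 + (z_c − 2.38 − 28.8)×3.332
The z_c×3.332 term appears on both sides and cancels. Collect the known terms of each column as K = Σ(ρt)_known − 3.332 × (depth of known layers): K_1 = 8.48622 − 3.332×36.52 = −113.19842; K_2 = 77.76 − 3.332×(2.38 + 28.8) = −26.13176.
Balance: K_1 + 32.5×ρ = K_2, so ρ = (K_2 − K_1)/32.5 = 87.0667/32.5 = 2.68 g/cm³.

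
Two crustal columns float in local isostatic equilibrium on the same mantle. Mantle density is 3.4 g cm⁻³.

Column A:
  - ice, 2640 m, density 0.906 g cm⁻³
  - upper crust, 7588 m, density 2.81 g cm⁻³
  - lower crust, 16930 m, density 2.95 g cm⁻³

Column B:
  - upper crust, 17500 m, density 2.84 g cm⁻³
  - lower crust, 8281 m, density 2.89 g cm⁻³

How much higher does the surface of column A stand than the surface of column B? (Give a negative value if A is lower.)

For any compensation level in the mantle, the mantle terms cancel and isostasy reduces to e = (Σt_A − Σt_B) − (Σ(ρt)_A − Σ(ρt)_B) / ρ_m.
Σt_A = 27158 m; Σt_B = 25781 m; Σ(ρt)_A = 73657.62; Σ(ρt)_B = 73632.09 (in m·g cm⁻³).
e = (27158 − 25781) − (73657.62 − 73632.09) / 3.4 = 1370 m.

1370 m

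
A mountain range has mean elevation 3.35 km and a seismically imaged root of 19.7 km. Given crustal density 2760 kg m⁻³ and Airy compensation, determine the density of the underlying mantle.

Airy balance: ρ_c h = (ρ_m − ρ_c) r → ρ_m = ρ_c (1 + h/r).
ρ_m = 2760 × (1 + 3.35 km/19.7 km) = 3230 kg m⁻³.

3230 kg m⁻³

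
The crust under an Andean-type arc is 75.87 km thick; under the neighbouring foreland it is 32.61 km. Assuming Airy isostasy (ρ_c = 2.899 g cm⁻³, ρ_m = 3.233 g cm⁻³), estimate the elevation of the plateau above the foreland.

Excess crust Δ = 75.87 km − 32.61 km = 43.26 km, split between elevation h and root r with h + r = Δ.
Airy balance ρ_c h = (ρ_m − ρ_c) r gives r = h ρ_c/(ρ_m − ρ_c), so h (1 + ρ_c/(ρ_m − ρ_c)) = Δ, i.e. h = Δ (ρ_m − ρ_c)/ρ_m.
h = 43.26 km × 0.334/3.233 = 4.47 km.

4.47 km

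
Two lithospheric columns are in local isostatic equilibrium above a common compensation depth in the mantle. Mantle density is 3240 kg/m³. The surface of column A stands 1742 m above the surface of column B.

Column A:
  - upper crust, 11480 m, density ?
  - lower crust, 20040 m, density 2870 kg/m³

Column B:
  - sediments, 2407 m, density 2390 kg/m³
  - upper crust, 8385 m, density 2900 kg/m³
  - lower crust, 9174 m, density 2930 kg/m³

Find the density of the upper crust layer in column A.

2720 kg/m³

Take the compensation level at the base of the deeper column (depth z_c below the surface of column A) and equate Σ ρ_i t_i down to z_c; mantle fills any gap and the z_c terms cancel.
Column A: 11480×ρ + 20040×2870 + (z_c − 31520)×3240
Column B: 1742×0 + 2407×2390 + 8385×2900 + 9174×2930 + (z_c − 1742 − 19966)×3240
The z_c×3240 term appears on both sides and cancels. Collect the known terms of each column as K = Σ(ρt)_known − 3240 × (depth of known layers): K_A = 57514800 − 3240×31520 = −44610000; K_B = 56949050 − 3240×(1742 + 19966) = −13384870.
Balance: K_A + 11480×ρ = K_B, so ρ = (K_B − K_A)/11480 = 31225100/11480 = 2720 kg/m³.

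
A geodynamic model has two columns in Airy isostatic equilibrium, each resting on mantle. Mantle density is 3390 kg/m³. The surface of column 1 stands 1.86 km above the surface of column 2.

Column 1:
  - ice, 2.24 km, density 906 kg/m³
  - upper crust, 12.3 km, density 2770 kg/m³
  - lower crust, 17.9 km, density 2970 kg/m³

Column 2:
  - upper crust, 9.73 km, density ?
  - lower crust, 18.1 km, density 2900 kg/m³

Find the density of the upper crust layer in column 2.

Take the compensation level at the base of the deeper column (depth z_c below the surface of column 1) and equate Σ ρ_i t_i down to z_c; mantle fills any gap and the z_c terms cancel.
Column 1: 2.24×906 + 12.3×2770 + 17.9×2970 + (z_c − 32.44)×3390
Column 2: 1.86×0 + 9.73×ρ + 18.1×2900 + (z_c − 1.86 − 27.83)×3390
The z_c×3390 term appears on both sides and cancels. Collect the known terms of each column as K = Σ(ρt)_known − 3390 × (depth of known layers): K_1 = 89263.44 − 3390×32.44 = −20708.16; K_2 = 52490 − 3390×(1.86 + 27.83) = −48159.1.
Balance: K_1 = K_2 + 9.73×ρ, so ρ = (K_1 − K_2)/9.73 = 27450.9/9.73 = 2820 kg/m³.

2820 kg/m³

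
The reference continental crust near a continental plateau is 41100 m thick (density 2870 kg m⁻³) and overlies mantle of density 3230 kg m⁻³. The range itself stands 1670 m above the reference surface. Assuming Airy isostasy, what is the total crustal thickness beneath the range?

56100 m

Root depth r = h ρ_c / (ρ_m − ρ_c) = 1670 m × 2870 / 360 = 13310 m.
Total thickness = T + h + r = 41100 m + 1670 m + 13310 m = 56100 m.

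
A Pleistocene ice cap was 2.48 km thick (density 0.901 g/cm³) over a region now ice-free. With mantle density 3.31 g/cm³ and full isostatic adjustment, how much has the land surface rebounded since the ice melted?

Removing the load lets mantle flow back in; uplift u satisfies ρ_ice t = ρ_m u.
u = t ρ_ice/ρ_m = 2.48 km × 0.901/3.31 = 0.675 km.

0.675 km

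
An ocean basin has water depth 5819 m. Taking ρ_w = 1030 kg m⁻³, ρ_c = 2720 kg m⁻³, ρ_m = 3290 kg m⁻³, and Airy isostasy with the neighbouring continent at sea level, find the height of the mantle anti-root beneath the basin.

17300 m

Isostatic balance requires: replacing crust with seawater at the top is compensated by replacing crust with mantle at the base: d (ρ_c − ρ_w) = a (ρ_m − ρ_c).
a = d (ρ_c − ρ_w)/(ρ_m − ρ_c) = 5819 m × 1690/570 = 17300 m.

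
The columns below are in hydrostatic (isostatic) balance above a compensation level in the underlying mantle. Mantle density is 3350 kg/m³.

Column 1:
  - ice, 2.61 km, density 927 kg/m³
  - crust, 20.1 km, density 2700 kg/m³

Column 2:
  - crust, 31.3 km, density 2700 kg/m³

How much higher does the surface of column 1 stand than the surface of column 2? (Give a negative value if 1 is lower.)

For any compensation level in the mantle, the mantle terms cancel and isostasy reduces to e = (Σt_1 − Σt_2) − (Σ(ρt)_1 − Σ(ρt)_2) / ρ_m.
Σt_1 = 22.71 km; Σt_2 = 31.3 km; Σ(ρt)_1 = 56689.47; Σ(ρt)_2 = 84510 (in km·kg/m³).
e = (22.71 − 31.3) − (56689.47 − 84510) / 3350 = −0.285 km.

−0.285 km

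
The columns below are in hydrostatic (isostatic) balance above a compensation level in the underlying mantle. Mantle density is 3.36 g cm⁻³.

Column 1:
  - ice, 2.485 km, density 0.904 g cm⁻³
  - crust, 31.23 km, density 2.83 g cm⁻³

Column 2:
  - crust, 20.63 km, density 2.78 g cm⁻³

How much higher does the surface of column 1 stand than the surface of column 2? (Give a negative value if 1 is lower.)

For any compensation level in the mantle, the mantle terms cancel and isostasy reduces to e = (Σt_1 − Σt_2) − (Σ(ρt)_1 − Σ(ρt)_2) / ρ_m.
Σt_1 = 33.715 km; Σt_2 = 20.63 km; Σ(ρt)_1 = 90.62734; Σ(ρt)_2 = 57.3514 (in km·g cm⁻³).
e = (33.715 − 20.63) − (90.62734 − 57.3514) / 3.36 = 3.18 km.

3.18 km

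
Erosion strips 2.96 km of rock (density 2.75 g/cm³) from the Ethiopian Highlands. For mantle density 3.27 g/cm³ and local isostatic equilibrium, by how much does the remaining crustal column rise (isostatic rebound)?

2.49 km

Unloading: uplift u = e ρ_c/ρ_m = 2.96 km × 2.75/3.27 = 2.49 km.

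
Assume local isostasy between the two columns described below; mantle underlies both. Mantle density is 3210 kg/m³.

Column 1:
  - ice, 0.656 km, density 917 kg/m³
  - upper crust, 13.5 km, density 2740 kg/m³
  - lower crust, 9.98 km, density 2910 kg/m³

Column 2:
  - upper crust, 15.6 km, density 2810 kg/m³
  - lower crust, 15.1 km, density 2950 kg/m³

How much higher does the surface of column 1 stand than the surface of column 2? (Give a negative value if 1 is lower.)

For any compensation level in the mantle, the mantle terms cancel and isostasy reduces to e = (Σt_1 − Σt_2) − (Σ(ρt)_1 − Σ(ρt)_2) / ρ_m.
Σt_1 = 24.136 km; Σt_2 = 30.7 km; Σ(ρt)_1 = 66633.352; Σ(ρt)_2 = 88381 (in km·kg/m³).
e = (24.136 − 30.7) − (66633.352 − 88381) / 3210 = 0.211 km.

0.211 km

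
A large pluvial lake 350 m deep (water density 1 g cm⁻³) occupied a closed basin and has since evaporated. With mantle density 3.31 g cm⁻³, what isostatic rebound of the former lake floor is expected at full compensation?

106 m

u = d ρ_w/ρ_m = 350 m × 1/3.31 = 106 m.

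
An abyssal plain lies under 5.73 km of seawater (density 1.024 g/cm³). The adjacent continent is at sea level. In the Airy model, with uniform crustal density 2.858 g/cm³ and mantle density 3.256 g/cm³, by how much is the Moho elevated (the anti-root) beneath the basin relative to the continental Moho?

26.4 km

By Archimedes' principle applied to the lithosphere: replacing crust with seawater at the top is compensated by replacing crust with mantle at the base: d (ρ_c − ρ_w) = a (ρ_m − ρ_c).
a = d (ρ_c − ρ_w)/(ρ_m − ρ_c) = 5.73 km × 1.834/0.398 = 26.4 km.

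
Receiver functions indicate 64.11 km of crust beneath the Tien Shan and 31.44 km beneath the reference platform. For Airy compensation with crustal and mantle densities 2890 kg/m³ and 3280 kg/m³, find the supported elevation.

3.88 km

Excess crust Δ = 64.11 km − 31.44 km = 32.67 km, split between elevation h and root r with h + r = Δ.
Airy balance ρ_c h = (ρ_m − ρ_c) r gives r = h ρ_c/(ρ_m − ρ_c), so h (1 + ρ_c/(ρ_m − ρ_c)) = Δ, i.e. h = Δ (ρ_m − ρ_c)/ρ_m.
h = 32.67 km × 390/3280 = 3.88 km.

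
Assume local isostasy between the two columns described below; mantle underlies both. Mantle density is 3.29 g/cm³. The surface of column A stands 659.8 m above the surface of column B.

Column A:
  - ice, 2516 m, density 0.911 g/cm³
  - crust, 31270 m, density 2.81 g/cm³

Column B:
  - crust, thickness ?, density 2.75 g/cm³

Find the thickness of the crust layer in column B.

Take the compensation level at the base of the deeper column (depth z_c below the surface of column A) and equate Σ ρ_i t_i down to z_c; mantle fills any gap and the z_c terms cancel.
Column A: 2516×0.911 + 31270×2.81 + (z_c − 33786)×3.29
Column B: 659.8×0 + x×2.75 + (z_c − 659.8 − 0 − x)×3.29
The z_c×3.29 term appears on both sides and cancels. Collect the known terms of each column as K = Σ(ρt)_known − 3.29 × (depth of known layers): K_A = 90160.776 − 3.29×33786 = −20995.164; K_B = 0 − 3.29×(659.8 + 0) = −2170.742.
Balance: K_A = K_B − x×(3.29 − 2.75), so x = (K_B − K_A)/(3.29 − 2.75) = 18824.4/0.54 = 34900 m.

34900 m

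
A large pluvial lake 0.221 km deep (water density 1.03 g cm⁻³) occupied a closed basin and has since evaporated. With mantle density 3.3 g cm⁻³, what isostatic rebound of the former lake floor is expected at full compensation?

u = d ρ_w/ρ_m = 0.221 km × 1.03/3.3 = 0.069 km.

0.069 km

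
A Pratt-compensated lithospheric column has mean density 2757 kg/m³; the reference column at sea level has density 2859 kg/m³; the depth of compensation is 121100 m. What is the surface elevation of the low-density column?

ρ_ref D = ρ (D + h) → h = D (ρ_ref − ρ)/ρ.
h = 121100 m × (2859 − 2757)/2757 = 4480 m.

4480 m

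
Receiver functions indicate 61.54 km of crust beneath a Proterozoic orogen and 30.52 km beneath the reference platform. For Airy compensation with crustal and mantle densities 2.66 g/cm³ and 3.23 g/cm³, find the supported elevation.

5.47 km

Excess crust Δ = 61.54 km − 30.52 km = 31.02 km, split between elevation h and root r with h + r = Δ.
Airy balance ρ_c h = (ρ_m − ρ_c) r gives r = h ρ_c/(ρ_m − ρ_c), so h (1 + ρ_c/(ρ_m − ρ_c)) = Δ, i.e. h = Δ (ρ_m − ρ_c)/ρ_m.
h = 31.02 km × 0.57/3.23 = 5.47 km.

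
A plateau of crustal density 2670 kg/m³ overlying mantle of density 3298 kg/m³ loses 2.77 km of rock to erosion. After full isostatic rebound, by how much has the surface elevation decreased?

0.527 km

Rebound u = e ρ_c/ρ_m = 2.77 km × 2670/3298 = 2.243 km.
Net surface drop = e − u = 2.77 km − 2.243 km = e (ρ_m − ρ_c)/ρ_m = 0.527 km.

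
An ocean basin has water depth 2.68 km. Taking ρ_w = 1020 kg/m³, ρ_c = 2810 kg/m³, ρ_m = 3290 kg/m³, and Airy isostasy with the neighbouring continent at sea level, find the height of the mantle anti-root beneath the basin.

Equating mass per unit area of the two columns: replacing crust with seawater at the top is compensated by replacing crust with mantle at the base: d (ρ_c − ρ_w) = a (ρ_m − ρ_c).
a = d (ρ_c − ρ_w)/(ρ_m − ρ_c) = 2.68 km × 1790/480 = 9.99 km.

9.99 km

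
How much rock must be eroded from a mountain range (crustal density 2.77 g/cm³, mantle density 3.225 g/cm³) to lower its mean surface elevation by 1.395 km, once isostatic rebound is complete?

Net drop Δ = e − u = e − e ρ_c/ρ_m = e (ρ_m − ρ_c)/ρ_m.
e = Δ ρ_m/(ρ_m − ρ_c) = 1.395 km × 3.225/0.455 = 9.89 km.

9.89 km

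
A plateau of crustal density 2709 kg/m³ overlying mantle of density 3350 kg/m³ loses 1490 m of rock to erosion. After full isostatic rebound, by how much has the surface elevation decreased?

285 m

Rebound u = e ρ_c/ρ_m = 1490 m × 2709/3350 = 1205 m.
Net surface drop = e − u = 1490 m − 1205 m = e (ρ_m − ρ_c)/ρ_m = 285 m.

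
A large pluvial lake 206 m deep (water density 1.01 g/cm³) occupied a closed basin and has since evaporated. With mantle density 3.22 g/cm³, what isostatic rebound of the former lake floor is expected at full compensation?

u = d ρ_w/ρ_m = 206 m × 1.01/3.22 = 64.6 m.

64.6 m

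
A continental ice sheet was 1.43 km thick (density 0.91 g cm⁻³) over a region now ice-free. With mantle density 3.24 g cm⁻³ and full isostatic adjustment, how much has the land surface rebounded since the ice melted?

Removing the load lets mantle flow back in; uplift u satisfies ρ_ice t = ρ_m u.
u = t ρ_ice/ρ_m = 1.43 km × 0.91/3.24 = 0.402 km.

0.402 km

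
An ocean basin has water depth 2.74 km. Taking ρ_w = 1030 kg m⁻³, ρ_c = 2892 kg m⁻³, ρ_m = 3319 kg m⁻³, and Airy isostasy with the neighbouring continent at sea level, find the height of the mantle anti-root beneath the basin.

By Archimedes' principle applied to the lithosphere: replacing crust with seawater at the top is compensated by replacing crust with mantle at the base: d (ρ_c − ρ_w) = a (ρ_m − ρ_c).
a = d (ρ_c − ρ_w)/(ρ_m − ρ_c) = 2.74 km × 1862/427 = 11.9 km.

11.9 km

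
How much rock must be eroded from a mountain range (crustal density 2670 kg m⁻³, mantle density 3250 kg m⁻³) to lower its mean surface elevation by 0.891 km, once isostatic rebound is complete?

Net drop Δ = e − u = e − e ρ_c/ρ_m = e (ρ_m − ρ_c)/ρ_m.
e = Δ ρ_m/(ρ_m − ρ_c) = 0.891 km × 3250/580 = 4.99 km.

4.99 km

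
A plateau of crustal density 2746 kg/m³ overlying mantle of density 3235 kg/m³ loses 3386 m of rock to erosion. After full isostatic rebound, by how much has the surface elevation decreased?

512 m

Rebound u = e ρ_c/ρ_m = 3386 m × 2746/3235 = 2874 m.
Net surface drop = e − u = 3386 m − 2874 m = e (ρ_m − ρ_c)/ρ_m = 512 m.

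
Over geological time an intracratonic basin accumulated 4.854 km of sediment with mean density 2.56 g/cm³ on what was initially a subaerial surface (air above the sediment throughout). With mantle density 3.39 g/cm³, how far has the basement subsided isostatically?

Subaerial load: s = t ρ_sed / ρ_m = 4.854 km × 2.56/3.39 = 3.67 km.

3.67 km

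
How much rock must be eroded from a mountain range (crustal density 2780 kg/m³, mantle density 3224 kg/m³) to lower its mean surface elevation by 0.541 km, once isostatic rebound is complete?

Net drop Δ = e − u = e − e ρ_c/ρ_m = e (ρ_m − ρ_c)/ρ_m.
e = Δ ρ_m/(ρ_m − ρ_c) = 0.541 km × 3224/444 = 3.93 km.

3.93 km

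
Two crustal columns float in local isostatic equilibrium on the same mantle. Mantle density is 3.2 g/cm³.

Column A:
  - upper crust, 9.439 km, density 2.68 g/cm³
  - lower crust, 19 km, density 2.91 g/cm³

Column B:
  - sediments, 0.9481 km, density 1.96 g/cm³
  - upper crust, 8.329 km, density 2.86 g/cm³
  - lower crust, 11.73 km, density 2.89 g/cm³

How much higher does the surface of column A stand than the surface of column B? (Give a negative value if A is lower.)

0.867 km

For any compensation level in the mantle, the mantle terms cancel and isostasy reduces to e = (Σt_A − Σt_B) − (Σ(ρt)_A − Σ(ρt)_B) / ρ_m.
Σt_A = 28.439 km; Σt_B = 21.0071 km; Σ(ρt)_A = 80.58652; Σ(ρt)_B = 59.578916 (in km·g/cm³).
e = (28.439 − 21.0071) − (80.58652 − 59.578916) / 3.2 = 0.867 km.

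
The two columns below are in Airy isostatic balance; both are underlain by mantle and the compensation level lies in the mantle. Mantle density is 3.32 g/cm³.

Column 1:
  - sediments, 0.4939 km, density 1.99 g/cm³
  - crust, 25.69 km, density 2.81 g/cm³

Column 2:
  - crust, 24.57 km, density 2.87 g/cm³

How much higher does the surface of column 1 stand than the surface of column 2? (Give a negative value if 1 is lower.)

0.814 km

For any compensation level in the mantle, the mantle terms cancel and isostasy reduces to e = (Σt_1 − Σt_2) − (Σ(ρt)_1 − Σ(ρt)_2) / ρ_m.
Σt_1 = 26.1839 km; Σt_2 = 24.57 km; Σ(ρt)_1 = 73.171761; Σ(ρt)_2 = 70.5159 (in km·g/cm³).
e = (26.1839 − 24.57) − (73.171761 − 70.5159) / 3.32 = 0.814 km.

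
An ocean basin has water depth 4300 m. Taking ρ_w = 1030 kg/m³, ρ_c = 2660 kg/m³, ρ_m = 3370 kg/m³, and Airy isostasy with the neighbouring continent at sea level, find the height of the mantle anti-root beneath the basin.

9870 m

Balancing pressure at the compensation depth: replacing crust with seawater at the top is compensated by replacing crust with mantle at the base: d (ρ_c − ρ_w) = a (ρ_m − ρ_c).
a = d (ρ_c − ρ_w)/(ρ_m − ρ_c) = 4300 m × 1630/710 = 9870 m.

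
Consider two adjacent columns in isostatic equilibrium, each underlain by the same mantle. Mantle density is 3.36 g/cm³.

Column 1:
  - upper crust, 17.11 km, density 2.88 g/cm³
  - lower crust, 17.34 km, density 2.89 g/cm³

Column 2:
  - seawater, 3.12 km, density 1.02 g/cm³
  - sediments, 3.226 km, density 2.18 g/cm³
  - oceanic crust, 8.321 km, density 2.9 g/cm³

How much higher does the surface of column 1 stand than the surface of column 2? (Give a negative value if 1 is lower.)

For any compensation level in the mantle, the mantle terms cancel and isostasy reduces to e = (Σt_1 − Σt_2) − (Σ(ρt)_1 − Σ(ρt)_2) / ρ_m.
Σt_1 = 34.45 km; Σt_2 = 14.667 km; Σ(ρt)_1 = 99.3894; Σ(ρt)_2 = 34.34598 (in km·g/cm³).
e = (34.45 − 14.667) − (99.3894 − 34.34598) / 3.36 = 0.425 km.

0.425 km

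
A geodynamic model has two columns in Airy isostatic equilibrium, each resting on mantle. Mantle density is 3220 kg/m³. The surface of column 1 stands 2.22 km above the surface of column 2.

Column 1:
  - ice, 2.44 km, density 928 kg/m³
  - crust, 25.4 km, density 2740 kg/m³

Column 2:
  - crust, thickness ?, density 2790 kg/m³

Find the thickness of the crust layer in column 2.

24.7 km

Take the compensation level at the base of the deeper column (depth z_c below the surface of column 1) and equate Σ ρ_i t_i down to z_c; mantle fills any gap and the z_c terms cancel.
Column 1: 2.44×928 + 25.4×2740 + (z_c − 27.84)×3220
Column 2: 2.22×0 + x×2790 + (z_c − 2.22 − 0 − x)×3220
The z_c×3220 term appears on both sides and cancels. Collect the known terms of each column as K = Σ(ρt)_known − 3220 × (depth of known layers): K_1 = 71860.32 − 3220×27.84 = −17784.48; K_2 = 0 − 3220×(2.22 + 0) = −7148.4.
Balance: K_1 = K_2 − x×(3220 − 2790), so x = (K_2 − K_1)/(3220 − 2790) = 10636.1/430 = 24.7 km.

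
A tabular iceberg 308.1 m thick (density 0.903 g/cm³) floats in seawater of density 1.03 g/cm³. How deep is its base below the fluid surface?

Draft d = t ρ_obj/ρ_fluid = 308.1 m × 0.903/1.03 = 270 m.

270 m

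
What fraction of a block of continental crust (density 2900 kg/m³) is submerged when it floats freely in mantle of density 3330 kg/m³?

Submerged fraction = ρ_obj/ρ_fluid = 2900/3330 = 0.871.

0.871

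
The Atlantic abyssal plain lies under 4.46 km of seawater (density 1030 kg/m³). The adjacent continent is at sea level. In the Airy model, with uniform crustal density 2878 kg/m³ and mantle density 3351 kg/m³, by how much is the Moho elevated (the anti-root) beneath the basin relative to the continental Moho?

For local isostatic compensation: replacing crust with seawater at the top is compensated by replacing crust with mantle at the base: d (ρ_c − ρ_w) = a (ρ_m − ρ_c).
a = d (ρ_c − ρ_w)/(ρ_m − ρ_c) = 4.46 km × 1848/473 = 17.4 km.

17.4 km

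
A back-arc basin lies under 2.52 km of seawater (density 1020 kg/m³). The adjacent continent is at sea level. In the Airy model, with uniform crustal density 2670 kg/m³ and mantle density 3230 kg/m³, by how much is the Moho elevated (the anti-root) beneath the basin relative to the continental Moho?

For local isostatic compensation: replacing crust with seawater at the top is compensated by replacing crust with mantle at the base: d (ρ_c − ρ_w) = a (ρ_m − ρ_c).
a = d (ρ_c − ρ_w)/(ρ_m − ρ_c) = 2.52 km × 1650/560 = 7.42 km.

7.42 km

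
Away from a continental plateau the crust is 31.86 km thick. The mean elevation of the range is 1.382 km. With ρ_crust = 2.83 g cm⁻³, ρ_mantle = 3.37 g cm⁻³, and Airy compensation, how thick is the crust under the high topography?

Root depth r = h ρ_c / (ρ_m − ρ_c) = 1.382 km × 2.83 / 0.54 = 7.243 km.
Total thickness = T + h + r = 31.86 km + 1.382 km + 7.243 km = 40.5 km.

40.5 km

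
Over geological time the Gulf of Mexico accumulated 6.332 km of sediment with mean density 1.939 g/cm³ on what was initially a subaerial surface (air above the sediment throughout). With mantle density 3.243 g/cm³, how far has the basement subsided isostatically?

Subaerial load: s = t ρ_sed / ρ_m = 6.332 km × 1.939/3.243 = 3.79 km.

3.79 km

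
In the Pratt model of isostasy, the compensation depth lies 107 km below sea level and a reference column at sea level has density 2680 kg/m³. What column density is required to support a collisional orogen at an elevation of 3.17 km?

Pratt balance: ρ_ref D = ρ (D + h).
ρ = ρ_ref D/(D + h) = 2680 × 107 km/(107 km + 3.17 km) = 2600 kg/m³.

2600 kg/m³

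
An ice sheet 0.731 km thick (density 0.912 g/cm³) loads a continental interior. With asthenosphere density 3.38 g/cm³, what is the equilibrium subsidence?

0.197 km

Equating mass per unit area of the two columns: the ice load ρ_ice t is balanced by mantle displaced below, ρ_m s.
s = t ρ_ice / ρ_m = 0.731 km × 0.912/3.38 = 0.197 km.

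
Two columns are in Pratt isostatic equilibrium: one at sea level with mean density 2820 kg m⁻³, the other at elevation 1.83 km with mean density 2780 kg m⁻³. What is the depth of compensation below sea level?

ρ_ref D = ρ (D + h) → D (ρ_ref − ρ) = ρ h.
D = ρ h/(ρ_ref − ρ) = 2780 × 1.83 km/(2820 − 2780) = 127 km.

127 km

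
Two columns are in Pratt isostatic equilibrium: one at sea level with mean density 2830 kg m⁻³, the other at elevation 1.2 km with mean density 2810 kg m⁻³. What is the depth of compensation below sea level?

ρ_ref D = ρ (D + h) → D (ρ_ref − ρ) = ρ h.
D = ρ h/(ρ_ref − ρ) = 2810 × 1.2 km/(2830 − 2810) = 169 km.

169 km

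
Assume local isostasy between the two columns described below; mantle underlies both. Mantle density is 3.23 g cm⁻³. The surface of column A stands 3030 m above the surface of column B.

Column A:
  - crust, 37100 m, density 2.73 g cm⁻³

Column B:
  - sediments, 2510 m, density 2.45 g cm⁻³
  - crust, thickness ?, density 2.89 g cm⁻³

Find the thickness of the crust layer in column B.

Take the compensation level at the base of the deeper column (depth z_c below the surface of column A) and equate Σ ρ_i t_i down to z_c; mantle fills any gap and the z_c terms cancel.
Column A: 37100×2.73 + (z_c − 37100)×3.23
Column B: 3030×0 + 2510×2.45 + x×2.89 + (z_c − 3030 − 2510 − x)×3.23
The z_c×3.23 term appears on both sides and cancels. Collect the known terms of each column as K = Σ(ρt)_known − 3.23 × (depth of known layers): K_A = 101283 − 3.23×37100 = −18550; K_B = 6149.5 − 3.23×(3030 + 2510) = −11744.7.
Balance: K_A = K_B − x×(3.23 − 2.89), so x = (K_B − K_A)/(3.23 − 2.89) = 6805.3/0.34 = 20000 m.

20000 m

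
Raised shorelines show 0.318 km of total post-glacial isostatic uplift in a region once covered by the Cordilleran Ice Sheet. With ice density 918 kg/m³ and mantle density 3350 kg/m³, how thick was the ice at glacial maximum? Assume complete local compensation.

u = t ρ_ice/ρ_m → t = u ρ_m/ρ_ice = 0.318 km × 3350/918 = 1.16 km.

1.16 km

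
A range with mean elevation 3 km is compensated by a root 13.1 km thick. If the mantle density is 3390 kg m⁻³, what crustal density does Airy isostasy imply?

2760 kg m⁻³

ρ_c h = (ρ_m − ρ_c) r → ρ_c (h + r) = ρ_m r → ρ_c = ρ_m r / (h + r).
ρ_c = 3390 × 13.1 km / (3 km + 13.1 km) = 2760 kg m⁻³.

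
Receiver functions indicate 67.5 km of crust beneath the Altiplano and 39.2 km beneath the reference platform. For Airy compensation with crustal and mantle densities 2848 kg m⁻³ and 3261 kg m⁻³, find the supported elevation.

3.58 km

Excess crust Δ = 67.5 km − 39.2 km = 28.3 km, split between elevation h and root r with h + r = Δ.
Airy balance ρ_c h = (ρ_m − ρ_c) r gives r = h ρ_c/(ρ_m − ρ_c), so h (1 + ρ_c/(ρ_m − ρ_c)) = Δ, i.e. h = Δ (ρ_m − ρ_c)/ρ_m.
h = 28.3 km × 413/3261 = 3.58 km.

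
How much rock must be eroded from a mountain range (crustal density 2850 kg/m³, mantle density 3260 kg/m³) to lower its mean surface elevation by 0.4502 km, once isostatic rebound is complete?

Net drop Δ = e − u = e − e ρ_c/ρ_m = e (ρ_m − ρ_c)/ρ_m.
e = Δ ρ_m/(ρ_m − ρ_c) = 0.4502 km × 3260/410 = 3.58 km.

3.58 km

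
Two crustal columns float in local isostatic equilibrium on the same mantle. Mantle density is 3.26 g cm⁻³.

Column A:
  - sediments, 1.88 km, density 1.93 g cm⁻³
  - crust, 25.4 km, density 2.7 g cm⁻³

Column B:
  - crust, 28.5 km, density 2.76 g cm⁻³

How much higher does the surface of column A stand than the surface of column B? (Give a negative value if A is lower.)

For any compensation level in the mantle, the mantle terms cancel and isostasy reduces to e = (Σt_A − Σt_B) − (Σ(ρt)_A − Σ(ρt)_B) / ρ_m.
Σt_A = 27.28 km; Σt_B = 28.5 km; Σ(ρt)_A = 72.2084; Σ(ρt)_B = 78.66 (in km·g cm⁻³).
e = (27.28 − 28.5) − (72.2084 − 78.66) / 3.26 = 0.759 km.

0.759 km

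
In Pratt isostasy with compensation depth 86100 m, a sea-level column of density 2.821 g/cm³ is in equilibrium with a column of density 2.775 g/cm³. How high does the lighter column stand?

1430 m

ρ_ref D = ρ (D + h) → h = D (ρ_ref − ρ)/ρ.
h = 86100 m × (2.821 − 2.775)/2.775 = 1430 m.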